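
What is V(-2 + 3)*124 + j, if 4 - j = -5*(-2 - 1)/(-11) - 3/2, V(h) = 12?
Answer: 32887/22 ≈ 1494.9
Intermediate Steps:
j = 151/22 (j = 4 - (-5*(-2 - 1)/(-11) - 3/2) = 4 - (-5*(-3)*(-1/11) - 3*1/2) = 4 - (15*(-1/11) - 3/2) = 4 - (-15/11 - 3/2) = 4 - 1*(-63/22) = 4 + 63/22 = 151/22 ≈ 6.8636)
V(-2 + 3)*124 + j = 12*124 + 151/22 = 1488 + 151/22 = 32887/22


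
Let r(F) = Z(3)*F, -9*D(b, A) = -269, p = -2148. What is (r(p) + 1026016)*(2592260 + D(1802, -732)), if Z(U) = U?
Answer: 23787235679348/9 ≈ 2.6430e+12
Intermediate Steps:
D(b, A) = 269/9 (D(b, A) = -⅑*(-269) = 269/9)
r(F) = 3*F
(r(p) + 1026016)*(2592260 + D(1802, -732)) = (3*(-2148) + 1026016)*(2592260 + 269/9) = (-6444 + 1026016)*(23330609/9) = 1019572*(23330609/9) = 23787235679348/9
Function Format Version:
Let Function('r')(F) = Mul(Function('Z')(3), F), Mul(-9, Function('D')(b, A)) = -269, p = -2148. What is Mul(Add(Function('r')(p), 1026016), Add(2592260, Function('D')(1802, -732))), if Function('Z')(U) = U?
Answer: Rational(23787235679348, 9) ≈ 2.6430e+12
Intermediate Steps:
Function('D')(b, A) = Rational(269, 9) (Function('D')(b, A) = Mul(Rational(-1, 9), -269) = Rational(269, 9))
Function('r')(F) = Mul(3, F)
Mul(Add(Function('r')(p), 1026016), Add(2592260, Function('D')(1802, -732))) = Mul(Add(Mul(3, -2148), 1026016), Add(2592260, Rational(269, 9))) = Mul(Add(-6444, 1026016), Rational(23330609, 9)) = Mul(1019572, Rational(23330609, 9)) = Rational(23787235679348, 9)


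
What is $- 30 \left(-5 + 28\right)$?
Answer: $-690$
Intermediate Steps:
$- 30 \left(-5 + 28\right) = \left(-30\right) 23 = -690$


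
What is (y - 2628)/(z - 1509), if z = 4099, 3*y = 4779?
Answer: -207/518 ≈ -0.39961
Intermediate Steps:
y = 1593 (y = (⅓)*4779 = 1593)
(y - 2628)/(z - 1509) = (1593 - 2628)/(4099 - 1509) = -1035/2590 = -1035*1/2590 = -207/518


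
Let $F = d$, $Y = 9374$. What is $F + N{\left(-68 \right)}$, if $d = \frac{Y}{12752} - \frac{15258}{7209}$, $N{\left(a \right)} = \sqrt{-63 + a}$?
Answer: $- \frac{21165475}{15321528} + i \sqrt{131} \approx -1.3814 + 11.446 i$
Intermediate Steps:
$d = - \frac{21165475}{15321528}$ ($d = \frac{9374}{12752} - \frac{15258}{7209} = 9374 \cdot \frac{1}{12752} - \frac{5086}{2403} = \frac{4687}{6376} - \frac{5086}{2403} = - \frac{21165475}{15321528} \approx -1.3814$)
$F = - \frac{21165475}{15321528} \approx -1.3814$
$F + N{\left(-68 \right)} = - \frac{21165475}{15321528} + \sqrt{-63 - 68} = - \frac{21165475}{15321528} + \sqrt{-131} = - \frac{21165475}{15321528} + i \sqrt{131}$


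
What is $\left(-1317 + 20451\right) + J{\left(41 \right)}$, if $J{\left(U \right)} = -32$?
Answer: $19102$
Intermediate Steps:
$\left(-1317 + 20451\right) + J{\left(41 \right)} = \left(-1317 + 20451\right) - 32 = 19134 - 32 = 19102$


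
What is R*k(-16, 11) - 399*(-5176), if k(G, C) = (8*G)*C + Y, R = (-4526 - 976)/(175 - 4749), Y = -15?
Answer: 4719252615/2287 ≈ 2.0635e+6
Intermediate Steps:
R = 2751/2287 (R = -5502/(-4574) = -5502*(-1/4574) = 2751/2287 ≈ 1.2029)
k(G, C) = -15 + 8*C*G (k(G, C) = (8*G)*C - 15 = 8*C*G - 15 = -15 + 8*C*G)
R*k(-16, 11) - 399*(-5176) = 2751*(-15 + 8*11*(-16))/2287 - 399*(-5176) = 2751*(-15 - 1408)/2287 + 2065224 = (2751/2287)*(-1423) + 2065224 = -3914673/2287 + 2065224 = 4719252615/2287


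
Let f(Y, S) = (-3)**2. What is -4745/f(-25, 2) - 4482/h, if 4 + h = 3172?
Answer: -837361/1584 ≈ -528.64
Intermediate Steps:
f(Y, S) = 9
h = 3168 (h = -4 + 3172 = 3168)
-4745/f(-25, 2) - 4482/h = -4745/9 - 4482/3168 = -4745*1/9 - 4482*1/3168 = -4745/9 - 249/176 = -837361/1584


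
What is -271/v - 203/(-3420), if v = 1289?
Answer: -665153/4408380 ≈ -0.15088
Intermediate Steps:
-271/v - 203/(-3420) = -271/1289 - 203/(-3420) = -271*1/1289 - 203*(-1/3420) = -271/1289 + 203/3420 = -665153/4408380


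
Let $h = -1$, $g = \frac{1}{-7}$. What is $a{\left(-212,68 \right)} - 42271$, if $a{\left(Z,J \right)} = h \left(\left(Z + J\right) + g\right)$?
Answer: $- \frac{294888}{7} \approx -42127.0$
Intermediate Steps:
$g = - \frac{1}{7} \approx -0.14286$
$a{\left(Z,J \right)} = \frac{1}{7} - J - Z$ ($a{\left(Z,J \right)} = - (\left(Z + J\right) - \frac{1}{7}) = - (\left(J + Z\right) - \frac{1}{7}) = - (- \frac{1}{7} + J + Z) = \frac{1}{7} - J - Z$)
$a{\left(-212,68 \right)} - 42271 = \left(\frac{1}{7} - 68 - -212\right) - 42271 = \left(\frac{1}{7} - 68 + 212\right) - 42271 = \frac{1009}{7} - 42271 = - \frac{294888}{7}$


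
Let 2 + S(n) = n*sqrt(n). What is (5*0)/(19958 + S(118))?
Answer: 0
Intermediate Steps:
S(n) = -2 + n**(3/2) (S(n) = -2 + n*sqrt(n) = -2 + n**(3/2))
(5*0)/(19958 + S(118)) = (5*0)/(19958 + (-2 + 118**(3/2))) = 0/(19958 + (-2 + 118*sqrt(118))) = 0/(19956 + 118*sqrt(118)) = 0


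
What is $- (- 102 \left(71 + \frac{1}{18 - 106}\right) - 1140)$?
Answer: $\frac{368757}{44} \approx 8380.8$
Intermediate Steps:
$- (- 102 \left(71 + \frac{1}{18 - 106}\right) - 1140) = - (- 102 \left(71 + \frac{1}{-88}\right) - 1140) = - (- 102 \left(71 - \frac{1}{88}\right) - 1140) = - (\left(-102\right) \frac{6247}{88} - 1140) = - (- \frac{318597}{44} - 1140) = \left(-1\right) \left(- \frac{368757}{44}\right) = \frac{368757}{44}$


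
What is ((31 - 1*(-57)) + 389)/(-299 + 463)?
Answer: 477/164 ≈ 2.9085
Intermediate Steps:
((31 - 1*(-57)) + 389)/(-299 + 463) = ((31 + 57) + 389)/164 = (88 + 389)*(1/164) = 477*(1/164) = 477/164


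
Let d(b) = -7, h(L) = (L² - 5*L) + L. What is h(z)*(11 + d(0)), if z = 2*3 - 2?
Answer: 0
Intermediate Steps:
z = 4 (z = 6 - 2 = 4)
h(L) = L² - 4*L
h(z)*(11 + d(0)) = (4*(-4 + 4))*(11 - 7) = (4*0)*4 = 0*4 = 0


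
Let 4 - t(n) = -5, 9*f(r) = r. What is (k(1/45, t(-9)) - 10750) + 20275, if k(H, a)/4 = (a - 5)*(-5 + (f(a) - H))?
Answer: 425729/45 ≈ 9460.6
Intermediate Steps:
f(r) = r/9
t(n) = 9 (t(n) = 4 - 1*(-5) = 4 + 5 = 9)
k(H, a) = 4*(-5 + a)*(-5 - H + a/9) (k(H, a) = 4*((a - 5)*(-5 + (a/9 - H))) = 4*((-5 + a)*(-5 + (-H + a/9))) = 4*((-5 + a)*(-5 - H + a/9)) = 4*(-5 + a)*(-5 - H + a/9))
(k(1/45, t(-9)) - 10750) + 20275 = ((100 + 20/45 - 200/9*9 + (4/9)*9**2 - 4*9/45) - 10750) + 20275 = ((100 + 20*(1/45) - 200 + (4/9)*81 - 4*1/45*9) - 10750) + 20275 = ((100 + 4/9 - 200 + 36 - 4/5) - 10750) + 20275 = (-2896/45 - 10750) + 20275 = -486646/45 + 20275 = 425729/45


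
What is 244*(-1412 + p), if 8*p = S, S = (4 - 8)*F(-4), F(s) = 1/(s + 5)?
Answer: -344650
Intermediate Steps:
F(s) = 1/(5 + s)
S = -4 (S = (4 - 8)/(5 - 4) = -4/1 = -4*1 = -4)
p = -½ (p = (⅛)*(-4) = -½ ≈ -0.50000)
244*(-1412 + p) = 244*(-1412 - ½) = 244*(-2825/2) = -344650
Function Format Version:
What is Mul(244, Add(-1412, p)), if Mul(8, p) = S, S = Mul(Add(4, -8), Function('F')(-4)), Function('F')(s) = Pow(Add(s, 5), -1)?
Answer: -344650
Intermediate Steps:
Function('F')(s) = Pow(Add(5, s), -1)
S = -4 (S = Mul(Add(4, -8), Pow(Add(5, -4), -1)) = Mul(-4, Pow(1, -1)) = Mul(-4, 1) = -4)
p = Rational(-1, 2) (p = Mul(Rational(1, 8), -4) = Rational(-1, 2) ≈ -0.50000)
Mul(244, Add(-1412, p)) = Mul(244, Add(-1412, Rational(-1, 2))) = Mul(244, Rational(-2825, 2)) = -344650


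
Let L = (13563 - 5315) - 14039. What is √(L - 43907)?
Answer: 3*I*√5522 ≈ 222.93*I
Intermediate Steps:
L = -5791 (L = 8248 - 14039 = -5791)
√(L - 43907) = √(-5791 - 43907) = √(-49698) = 3*I*√5522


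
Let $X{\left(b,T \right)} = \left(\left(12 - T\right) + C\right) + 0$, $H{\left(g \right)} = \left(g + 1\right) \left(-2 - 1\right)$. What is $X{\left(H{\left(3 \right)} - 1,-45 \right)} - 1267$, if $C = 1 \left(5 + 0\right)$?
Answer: $-1205$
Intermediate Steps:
$H{\left(g \right)} = -3 - 3 g$ ($H{\left(g \right)} = \left(1 + g\right) \left(-3\right) = -3 - 3 g$)
$C = 5$ ($C = 1 \cdot 5 = 5$)
$X{\left(b,T \right)} = 17 - T$ ($X{\left(b,T \right)} = \left(\left(12 - T\right) + 5\right) + 0 = \left(17 - T\right) + 0 = 17 - T$)
$X{\left(H{\left(3 \right)} - 1,-45 \right)} - 1267 = \left(17 - -45\right) - 1267 = \left(17 + 45\right) - 1267 = 62 - 1267 = -1205$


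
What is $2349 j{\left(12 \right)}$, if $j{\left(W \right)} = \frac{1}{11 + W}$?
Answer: $\frac{2349}{23} \approx 102.13$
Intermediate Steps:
$2349 j{\left(12 \right)} = \frac{2349}{11 + 12} = \frac{2349}{23}$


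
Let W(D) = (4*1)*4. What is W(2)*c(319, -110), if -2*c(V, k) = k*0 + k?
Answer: 880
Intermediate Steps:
W(D) = 16 (W(D) = 4*4 = 16)
c(V, k) = -k/2 (c(V, k) = -(k*0 + k)/2 = -(0 + k)/2 = -k/2)
W(2)*c(319, -110) = 16*(-1/2*(-110)) = 16*55 = 880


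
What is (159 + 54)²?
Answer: 45369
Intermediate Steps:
(159 + 54)² = 213² = 45369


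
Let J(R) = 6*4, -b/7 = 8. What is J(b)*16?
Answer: 384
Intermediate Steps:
b = -56 (b = -7*8 = -56)
J(R) = 24
J(b)*16 = 24*16 = 384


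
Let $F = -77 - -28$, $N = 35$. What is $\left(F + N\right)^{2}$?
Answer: $196$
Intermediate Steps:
$F = -49$ ($F = -77 + 28 = -49$)
$\left(F + N\right)^{2} = \left(-49 + 35\right)^{2} = \left(-14\right)^{2} = 196$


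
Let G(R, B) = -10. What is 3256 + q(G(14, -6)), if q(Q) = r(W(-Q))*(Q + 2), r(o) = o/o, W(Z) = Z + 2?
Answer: 3248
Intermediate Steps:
W(Z) = 2 + Z
r(o) = 1
q(Q) = 2 + Q (q(Q) = 1*(Q + 2) = 1*(2 + Q) = 2 + Q)
3256 + q(G(14, -6)) = 3256 + (2 - 10) = 3256 - 8 = 3248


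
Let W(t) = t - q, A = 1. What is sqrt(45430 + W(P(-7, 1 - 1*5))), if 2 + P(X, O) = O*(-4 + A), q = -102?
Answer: sqrt(45542) ≈ 213.41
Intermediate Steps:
P(X, O) = -2 - 3*O (P(X, O) = -2 + O*(-4 + 1) = -2 + O*(-3) = -2 - 3*O)
W(t) = 102 + t (W(t) = t - 1*(-102) = t + 102 = 102 + t)
sqrt(45430 + W(P(-7, 1 - 1*5))) = sqrt(45430 + (102 + (-2 - 3*(1 - 1*5)))) = sqrt(45430 + (102 + (-2 - 3*(1 - 5)))) = sqrt(45430 + (102 + (-2 - 3*(-4)))) = sqrt(45430 + (102 + (-2 + 12))) = sqrt(45430 + (102 + 10)) = sqrt(45430 + 112) = sqrt(45542)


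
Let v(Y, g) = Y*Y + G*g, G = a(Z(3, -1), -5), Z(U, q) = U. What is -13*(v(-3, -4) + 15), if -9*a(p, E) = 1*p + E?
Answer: -2704/9 ≈ -300.44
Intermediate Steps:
a(p, E) = -E/9 - p/9 (a(p, E) = -(1*p + E)/9 = -(p + E)/9 = -(E + p)/9 = -E/9 - p/9)
G = 2/9 (G = -⅑*(-5) - ⅑*3 = 5/9 - ⅓ = 2/9 ≈ 0.22222)
v(Y, g) = Y² + 2*g/9 (v(Y, g) = Y*Y + 2*g/9 = Y² + 2*g/9)
-13*(v(-3, -4) + 15) = -13*(((-3)² + (2/9)*(-4)) + 15) = -13*((9 - 8/9) + 15) = -13*(73/9 + 15) = -13*208/9 = -2704/9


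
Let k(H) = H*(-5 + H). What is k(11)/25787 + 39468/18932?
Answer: 254752707/122049871 ≈ 2.0873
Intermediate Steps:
k(11)/25787 + 39468/18932 = (11*(-5 + 11))/25787 + 39468/18932 = (11*6)*(1/25787) + 39468*(1/18932) = 66*(1/25787) + 9867/4733 = 66/25787 + 9867/4733 = 254752707/122049871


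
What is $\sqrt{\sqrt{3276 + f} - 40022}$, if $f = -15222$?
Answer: $\sqrt{-40022 + i \sqrt{11946}} \approx 0.2732 + 200.06 i$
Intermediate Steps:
$\sqrt{\sqrt{3276 + f} - 40022} = \sqrt{\sqrt{3276 - 15222} - 40022} = \sqrt{\sqrt{-11946} - 40022} = \sqrt{i \sqrt{11946} - 40022} = \sqrt{-40022 + i \sqrt{11946}}$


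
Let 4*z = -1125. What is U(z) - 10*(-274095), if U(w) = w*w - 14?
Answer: 45120601/16 ≈ 2.8200e+6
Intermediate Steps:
z = -1125/4 (z = (¼)*(-1125) = -1125/4 ≈ -281.25)
U(w) = -14 + w² (U(w) = w² - 14 = -14 + w²)
U(z) - 10*(-274095) = (-14 + (-1125/4)²) - 10*(-274095) = (-14 + 1265625/16) + 2740950 = 1265401/16 + 2740950 = 45120601/16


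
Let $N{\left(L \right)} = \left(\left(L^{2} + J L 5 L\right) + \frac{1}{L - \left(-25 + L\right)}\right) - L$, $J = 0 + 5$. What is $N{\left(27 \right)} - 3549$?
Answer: $\frac{384451}{25} \approx 15378.0$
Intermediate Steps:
$J = 5$
$N{\left(L \right)} = \frac{1}{25} - L + 26 L^{2}$ ($N{\left(L \right)} = \left(\left(L^{2} + 5 L 5 L\right) + \frac{1}{L - \left(-25 + L\right)}\right) - L = \left(\left(L^{2} + 5 \cdot 5 L L\right) + \frac{1}{25}\right) - L = \left(\left(L^{2} + 25 L L\right) + \frac{1}{25}\right) - L = \left(\left(L^{2} + 25 L^{2}\right) + \frac{1}{25}\right) - L = \left(26 L^{2} + \frac{1}{25}\right) - L = \left(\frac{1}{25} + 26 L^{2}\right) - L = \frac{1}{25} - L + 26 L^{2}$)
$N{\left(27 \right)} - 3549 = \left(\frac{1}{25} - 27 + 26 \cdot 27^{2}\right) - 3549 = \left(\frac{1}{25} - 27 + 26 \cdot 729\right) - 3549 = \left(\frac{1}{25} - 27 + 18954\right) - 3549 = \frac{473176}{25} - 3549 = \frac{384451}{25}$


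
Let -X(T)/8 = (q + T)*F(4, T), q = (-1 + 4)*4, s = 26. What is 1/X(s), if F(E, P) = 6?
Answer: -1/1824 ≈ -0.00054825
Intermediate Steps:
q = 12 (q = 3*4 = 12)
X(T) = -576 - 48*T (X(T) = -8*(12 + T)*6 = -8*(72 + 6*T) = -576 - 48*T)
1/X(s) = 1/(-576 - 48*26) = 1/(-576 - 1248) = 1/(-1824) = -1/1824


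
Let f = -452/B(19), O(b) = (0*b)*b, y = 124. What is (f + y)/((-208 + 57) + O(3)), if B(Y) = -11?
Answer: -1816/1661 ≈ -1.0933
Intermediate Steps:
O(b) = 0 (O(b) = 0*b = 0)
f = 452/11 (f = -452/(-11) = -452*(-1/11) = 452/11 ≈ 41.091)
(f + y)/((-208 + 57) + O(3)) = (452/11 + 124)/((-208 + 57) + 0) = 1816/(11*(-151 + 0)) = (1816/11)/(-151) = (1816/11)*(-1/151) = -1816/1661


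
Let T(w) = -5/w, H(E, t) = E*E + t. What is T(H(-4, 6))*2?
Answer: -5/11 ≈ -0.45455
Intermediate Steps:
H(E, t) = t + E² (H(E, t) = E² + t = t + E²)
T(H(-4, 6))*2 = -5/(6 + (-4)²)*2 = -5/(6 + 16)*2 = -5/22*2 = -5/11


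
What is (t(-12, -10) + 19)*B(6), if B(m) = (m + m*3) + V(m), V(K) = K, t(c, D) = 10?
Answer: 870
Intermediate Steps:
B(m) = 5*m (B(m) = (m + m*3) + m = (m + 3*m) + m = 4*m + m = 5*m)
(t(-12, -10) + 19)*B(6) = (10 + 19)*(5*6) = 29*30 = 870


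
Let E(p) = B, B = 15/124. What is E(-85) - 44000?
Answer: -5455985/124 ≈ -44000.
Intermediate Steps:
B = 15/124 (B = 15*(1/124) = 15/124 ≈ 0.12097)
E(p) = 15/124
E(-85) - 44000 = 15/124 - 44000 = -5455985/124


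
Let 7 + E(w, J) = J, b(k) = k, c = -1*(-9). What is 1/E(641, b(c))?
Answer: ½ ≈ 0.50000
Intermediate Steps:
c = 9
E(w, J) = -7 + J
1/E(641, b(c)) = 1/(-7 + 9) = 1/2 = ½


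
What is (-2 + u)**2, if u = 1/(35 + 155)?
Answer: 143641/36100 ≈ 3.9790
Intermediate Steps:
u = 1/190 ≈ 0.0052632
(-2 + u)**2 = (-2 + 1/190)**2 = (-379/190)**2 = 143641/36100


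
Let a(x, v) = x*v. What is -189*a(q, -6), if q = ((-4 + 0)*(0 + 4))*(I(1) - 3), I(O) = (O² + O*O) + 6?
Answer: -90720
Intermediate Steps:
I(O) = 6 + 2*O² (I(O) = (O² + O²) + 6 = 2*O² + 6 = 6 + 2*O²)
q = -80 (q = ((-4 + 0)*(0 + 4))*((6 + 2*1²) - 3) = (-4*4)*((6 + 2*1) - 3) = -16*((6 + 2) - 3) = -16*(8 - 3) = -16*5 = -80)
a(x, v) = v*x
-189*a(q, -6) = -(-1134)*(-80) = -189*480 = -90720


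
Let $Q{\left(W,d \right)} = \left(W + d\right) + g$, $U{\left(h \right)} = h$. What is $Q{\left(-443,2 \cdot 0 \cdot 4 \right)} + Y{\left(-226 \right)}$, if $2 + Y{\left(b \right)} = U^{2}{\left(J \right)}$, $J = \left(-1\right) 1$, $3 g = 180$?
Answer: $-384$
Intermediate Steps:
$g = 60$ ($g = \frac{1}{3} \cdot 180 = 60$)
$J = -1$
$Q{\left(W,d \right)} = 60 + W + d$ ($Q{\left(W,d \right)} = \left(W + d\right) + 60 = 60 + W + d$)
$Y{\left(b \right)} = -1$ ($Y{\left(b \right)} = -2 + \left(-1\right)^{2} = -2 + 1 = -1$)
$Q{\left(-443,2 \cdot 0 \cdot 4 \right)} + Y{\left(-226 \right)} = \left(60 - 443 + 2 \cdot 0 \cdot 4\right) - 1 = \left(60 - 443 + 0 \cdot 4\right) - 1 = \left(60 - 443 + 0\right) - 1 = -383 - 1 = -384$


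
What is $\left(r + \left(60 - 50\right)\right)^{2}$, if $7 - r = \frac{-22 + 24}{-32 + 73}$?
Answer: $\frac{483025}{1681} \approx 287.34$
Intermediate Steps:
$r = \frac{285}{41}$ ($r = 7 - \frac{-22 + 24}{-32 + 73} = 7 - \frac{2}{41} = \frac{285}{41} \approx 6.9512$)
$\left(r + \left(60 - 50\right)\right)^{2} = \left(\frac{285}{41} + \left(60 - 50\right)\right)^{2} = \left(\frac{285}{41} + 10\right)^{2} = \left(\frac{695}{41}\right)^{2} = \frac{483025}{1681}$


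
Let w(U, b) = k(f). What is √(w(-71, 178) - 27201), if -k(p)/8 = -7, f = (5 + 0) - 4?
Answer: I*√27145 ≈ 164.76*I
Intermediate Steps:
f = 1 (f = 5 - 4 = 1)
k(p) = 56 (k(p) = -8*(-7) = 56)
w(U, b) = 56
√(w(-71, 178) - 27201) = √(56 - 27201) = √(-27145) = I*√27145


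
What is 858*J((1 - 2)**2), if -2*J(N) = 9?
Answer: -3861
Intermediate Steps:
J(N) = -9/2 (J(N) = -1/2*9 = -9/2)
858*J((1 - 2)**2) = 858*(-9/2) = -3861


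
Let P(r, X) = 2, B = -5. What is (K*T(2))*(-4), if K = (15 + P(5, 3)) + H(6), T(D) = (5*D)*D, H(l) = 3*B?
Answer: -160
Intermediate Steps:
H(l) = -15 (H(l) = 3*(-5) = -15)
T(D) = 5*D²
K = 2 (K = (15 + 2) - 15 = 17 - 15 = 2)
(K*T(2))*(-4) = (2*(5*2²))*(-4) = (2*(5*4))*(-4) = (2*20)*(-4) = 40*(-4) = -160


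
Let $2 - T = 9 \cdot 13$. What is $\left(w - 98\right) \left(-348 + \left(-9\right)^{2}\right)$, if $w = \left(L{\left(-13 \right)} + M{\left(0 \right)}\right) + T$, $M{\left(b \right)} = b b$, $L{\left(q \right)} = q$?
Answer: $60342$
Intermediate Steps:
$M{\left(b \right)} = b^{2}$
$T = -115$ ($T = 2 - 9 \cdot 13 = 2 - 117 = -115$)
$w = -128$ ($w = \left(-13 + 0^{2}\right) - 115 = \left(-13 + 0\right) - 115 = -13 - 115 = -128$)
$\left(w - 98\right) \left(-348 + \left(-9\right)^{2}\right) = \left(-128 - 98\right) \left(-348 + \left(-9\right)^{2}\right) = - 226 \left(-348 + 81\right) = \left(-226\right) \left(-267\right) = 60342$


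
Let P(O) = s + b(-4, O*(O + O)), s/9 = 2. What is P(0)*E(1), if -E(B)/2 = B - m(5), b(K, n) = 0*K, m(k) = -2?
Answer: -108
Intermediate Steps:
s = 18 (s = 9*2 = 18)
b(K, n) = 0
E(B) = -4 - 2*B (E(B) = -2*(B - 1*(-2)) = -2*(B + 2) = -2*(2 + B) = -4 - 2*B)
P(O) = 18 (P(O) = 18 + 0 = 18)
P(0)*E(1) = 18*(-4 - 2*1) = 18*(-4 - 2) = 18*(-6) = -108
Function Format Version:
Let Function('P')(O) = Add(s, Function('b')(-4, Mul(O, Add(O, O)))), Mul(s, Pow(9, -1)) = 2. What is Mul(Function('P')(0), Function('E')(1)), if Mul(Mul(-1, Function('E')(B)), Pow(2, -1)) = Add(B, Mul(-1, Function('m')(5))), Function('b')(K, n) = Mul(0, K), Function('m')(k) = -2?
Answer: -108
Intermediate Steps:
s = 18 (s = Mul(9, 2) = 18)
Function('b')(K, n) = 0
Function('E')(B) = Add(-4, Mul(-2, B)) (Function('E')(B) = Mul(-2, Add(B, Mul(-1, -2))) = Mul(-2, Add(B, 2)) = Mul(-2, Add(2, B)) = Add(-4, Mul(-2, B)))
Function('P')(O) = 18 (Function('P')(O) = Add(18, 0) = 18)
Mul(Function('P')(0), Function('E')(1)) = Mul(18, Add(-4, Mul(-2, 1))) = Mul(18, Add(-4, -2)) = Mul(18, -6) = -108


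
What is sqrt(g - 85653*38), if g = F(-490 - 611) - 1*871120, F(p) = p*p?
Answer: I*sqrt(2913733) ≈ 1707.0*I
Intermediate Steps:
F(p) = p**2
g = 341081 (g = (-490 - 611)**2 - 1*871120 = (-1101)**2 - 871120 = 1212201 - 871120 = 341081)
sqrt(g - 85653*38) = sqrt(341081 - 85653*38) = sqrt(341081 - 3254814) = sqrt(-2913733) = I*sqrt(2913733)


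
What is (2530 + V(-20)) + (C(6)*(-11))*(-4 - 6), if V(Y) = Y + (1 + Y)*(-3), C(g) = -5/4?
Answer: 4859/2 ≈ 2429.5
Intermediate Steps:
C(g) = -5/4 (C(g) = -5*¼ = -5/4)
V(Y) = -3 - 2*Y (V(Y) = Y + (-3 - 3*Y) = -3 - 2*Y)
(2530 + V(-20)) + (C(6)*(-11))*(-4 - 6) = (2530 + (-3 - 2*(-20))) + (-5/4*(-11))*(-4 - 6) = (2530 + (-3 + 40)) + (55/4)*(-10) = (2530 + 37) - 275/2 = 2567 - 275/2 = 4859/2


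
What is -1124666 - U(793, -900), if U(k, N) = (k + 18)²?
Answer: -1782387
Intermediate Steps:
U(k, N) = (18 + k)²
-1124666 - U(793, -900) = -1124666 - (18 + 793)² = -1124666 - 1*811² = -1124666 - 1*657721 = -1124666 - 657721 = -1782387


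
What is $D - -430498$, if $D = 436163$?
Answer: $866661$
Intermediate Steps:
$D - -430498 = 436163 - -430498 = 436163 + 430498 = 866661$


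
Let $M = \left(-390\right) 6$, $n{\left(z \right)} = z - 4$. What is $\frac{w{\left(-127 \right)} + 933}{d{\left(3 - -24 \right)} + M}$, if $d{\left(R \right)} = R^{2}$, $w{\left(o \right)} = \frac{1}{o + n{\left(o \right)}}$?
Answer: $- \frac{240713}{415638} \approx -0.57914$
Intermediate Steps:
$n{\left(z \right)} = -4 + z$
$w{\left(o \right)} = \frac{1}{-4 + 2 o}$ ($w{\left(o \right)} = \frac{1}{o + \left(-4 + o\right)} = \frac{1}{-4 + 2 o}$)
$M = -2340$
$\frac{w{\left(-127 \right)} + 933}{d{\left(3 - -24 \right)} + M} = \frac{\frac{1}{2 \left(-2 - 127\right)} + 933}{\left(3 - -24\right)^{2} - 2340} = \frac{\frac{1}{2 \left(-129\right)} + 933}{\left(3 + 24\right)^{2} - 2340} = \frac{\frac{1}{2} \left(- \frac{1}{129}\right) + 933}{27^{2} - 2340} = \frac{- \frac{1}{258} + 933}{729 - 2340} = \frac{240713}{258 \left(-1611\right)} = \frac{240713}{258} \left(- \frac{1}{1611}\right) = - \frac{240713}{415638}$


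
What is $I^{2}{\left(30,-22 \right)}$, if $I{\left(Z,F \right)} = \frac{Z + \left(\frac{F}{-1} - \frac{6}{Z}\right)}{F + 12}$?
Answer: $\frac{67081}{2500} \approx 26.832$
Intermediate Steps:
$I{\left(Z,F \right)} = \frac{Z - F - \frac{6}{Z}}{12 + F}$ ($I{\left(Z,F \right)} = \frac{Z + \left(F \left(-1\right) - \frac{6}{Z}\right)}{12 + F} = \frac{Z - \left(F + \frac{6}{Z}\right)}{12 + F} = \frac{Z - F - \frac{6}{Z}}{12 + F}$)
$I^{2}{\left(30,-22 \right)} = \left(\frac{-6 + 30^{2} - \left(-22\right) 30}{30 \left(12 - 22\right)}\right)^{2} = \left(\frac{-6 + 900 + 660}{30 \left(-10\right)}\right)^{2} = \left(\frac{1}{30} \left(- \frac{1}{10}\right) 1554\right)^{2} = \left(- \frac{259}{50}\right)^{2} = \frac{67081}{2500}$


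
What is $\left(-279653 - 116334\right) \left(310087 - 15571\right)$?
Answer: $-116624507292$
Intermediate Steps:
$\left(-279653 - 116334\right) \left(310087 - 15571\right) = \left(-395987\right) 294516 = -116624507292$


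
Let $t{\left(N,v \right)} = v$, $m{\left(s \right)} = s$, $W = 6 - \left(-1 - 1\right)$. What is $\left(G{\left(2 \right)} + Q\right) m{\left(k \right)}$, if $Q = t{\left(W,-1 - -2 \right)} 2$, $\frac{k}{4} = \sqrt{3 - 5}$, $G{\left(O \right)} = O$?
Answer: $16 i \sqrt{2} \approx 22.627 i$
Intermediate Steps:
$k = 4 i \sqrt{2}$ ($k = 4 \sqrt{3 - 5} = 4 \sqrt{-2} = 4 i \sqrt{2} \approx 5.6569 i$)
$W = 8$ ($W = 6 - \left(-1 - 1\right) = 6 - -2 = 6 + 2 = 8$)
$Q = 2$ ($Q = \left(-1 - -2\right) 2 = \left(-1 + 2\right) 2 = 1 \cdot 2 = 2$)
$\left(G{\left(2 \right)} + Q\right) m{\left(k \right)} = \left(2 + 2\right) 4 i \sqrt{2} = 4 \cdot 4 i \sqrt{2} = 16 i \sqrt{2}$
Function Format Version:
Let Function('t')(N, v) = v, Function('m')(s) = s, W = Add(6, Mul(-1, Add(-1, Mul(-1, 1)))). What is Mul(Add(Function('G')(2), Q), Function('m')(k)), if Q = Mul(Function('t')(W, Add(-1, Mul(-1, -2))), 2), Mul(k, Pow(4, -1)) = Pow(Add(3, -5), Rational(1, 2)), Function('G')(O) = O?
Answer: Mul(16, I, Pow(2, Rational(1, 2))) ≈ Mul(22.627, I)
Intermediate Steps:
k = Mul(4, I, Pow(2, Rational(1, 2))) (k = Mul(4, Pow(Add(3, -5), Rational(1, 2))) = Mul(4, Pow(-2, Rational(1, 2))) = Mul(4, Mul(I, Pow(2, Rational(1, 2)))) = Mul(4, I, Pow(2, Rational(1, 2))) ≈ Mul(5.6569, I))
W = 8 (W = Add(6, Mul(-1, Add(-1, -1))) = Add(6, Mul(-1, -2)) = Add(6, 2) = 8)
Q = 2 (Q = Mul(Add(-1, Mul(-1, -2)), 2) = Mul(Add(-1, 2), 2) = Mul(1, 2) = 2)
Mul(Add(Function('G')(2), Q), Function('m')(k)) = Mul(Add(2, 2), Mul(4, I, Pow(2, Rational(1, 2)))) = Mul(4, Mul(4, I, Pow(2, Rational(1, 2)))) = Mul(16, I, Pow(2, Rational(1, 2)))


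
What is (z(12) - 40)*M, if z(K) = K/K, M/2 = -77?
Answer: 6006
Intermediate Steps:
M = -154 (M = 2*(-77) = -154)
z(K) = 1
(z(12) - 40)*M = (1 - 40)*(-154) = -39*(-154) = 6006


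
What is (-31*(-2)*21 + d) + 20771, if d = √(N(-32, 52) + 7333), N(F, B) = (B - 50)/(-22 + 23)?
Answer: 22073 + 3*√815 ≈ 22159.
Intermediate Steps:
N(F, B) = -50 + B (N(F, B) = (-50 + B)/1 = (-50 + B)*1 = -50 + B)
d = 3*√815 (d = √((-50 + 52) + 7333) = √(2 + 7333) = √7335 = 3*√815 ≈ 85.645)
(-31*(-2)*21 + d) + 20771 = (-31*(-2)*21 + 3*√815) + 20771 = (62*21 + 3*√815) + 20771 = (1302 + 3*√815) + 20771 = 22073 + 3*√815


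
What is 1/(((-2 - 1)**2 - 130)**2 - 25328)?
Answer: -1/10687 ≈ -9.3572e-5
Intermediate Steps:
1/(((-2 - 1)**2 - 130)**2 - 25328) = 1/(((-3)**2 - 130)**2 - 25328) = 1/((9 - 130)**2 - 25328) = 1/((-121)**2 - 25328) = 1/(14641 - 25328) = 1/(-10687) = -1/10687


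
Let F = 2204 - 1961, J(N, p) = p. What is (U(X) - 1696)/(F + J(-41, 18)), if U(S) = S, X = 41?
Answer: -1655/261 ≈ -6.3410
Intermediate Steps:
F = 243
(U(X) - 1696)/(F + J(-41, 18)) = (41 - 1696)/(243 + 18) = -1655/261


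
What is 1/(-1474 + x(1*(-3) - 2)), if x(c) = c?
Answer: -1/1479 ≈ -0.00067613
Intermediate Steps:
1/(-1474 + x(1*(-3) - 2)) = 1/(-1474 + (1*(-3) - 2)) = 1/(-1474 + (-3 - 2)) = 1/(-1474 - 5) = 1/(-1479) = -1/1479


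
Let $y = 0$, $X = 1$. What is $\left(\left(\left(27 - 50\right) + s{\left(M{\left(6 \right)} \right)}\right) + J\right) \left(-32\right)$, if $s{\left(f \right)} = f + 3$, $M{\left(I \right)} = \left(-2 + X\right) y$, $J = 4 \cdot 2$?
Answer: $384$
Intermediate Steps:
$J = 8$
$M{\left(I \right)} = 0$ ($M{\left(I \right)} = \left(-2 + 1\right) 0 = \left(-1\right) 0 = 0$)
$s{\left(f \right)} = 3 + f$
$\left(\left(\left(27 - 50\right) + s{\left(M{\left(6 \right)} \right)}\right) + J\right) \left(-32\right) = \left(\left(\left(27 - 50\right) + \left(3 + 0\right)\right) + 8\right) \left(-32\right) = \left(\left(-23 + 3\right) + 8\right) \left(-32\right) = \left(-20 + 8\right) \left(-32\right) = \left(-12\right) \left(-32\right) = 384$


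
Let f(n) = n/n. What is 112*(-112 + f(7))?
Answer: -12432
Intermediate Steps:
f(n) = 1
112*(-112 + f(7)) = 112*(-112 + 1) = 112*(-111) = -12432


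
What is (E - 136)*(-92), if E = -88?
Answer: 20608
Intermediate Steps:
(E - 136)*(-92) = (-88 - 136)*(-92) = -224*(-92) = 20608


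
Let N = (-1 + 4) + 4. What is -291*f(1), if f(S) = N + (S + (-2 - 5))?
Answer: -291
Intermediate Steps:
N = 7 (N = 3 + 4 = 7)
f(S) = S (f(S) = 7 + (S + (-2 - 5)) = 7 + (S - 7) = 7 + (-7 + S) = S)
-291*f(1) = -291*1 = -291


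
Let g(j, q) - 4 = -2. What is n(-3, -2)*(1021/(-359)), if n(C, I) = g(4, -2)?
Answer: -2042/359 ≈ -5.6880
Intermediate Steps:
g(j, q) = 2 (g(j, q) = 4 - 2 = 2)
n(C, I) = 2
n(-3, -2)*(1021/(-359)) = 2*(1021/(-359)) = 2*(1021*(-1/359)) = 2*(-1021/359) = -2042/359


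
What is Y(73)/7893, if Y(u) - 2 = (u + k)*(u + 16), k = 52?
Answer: 3709/2631 ≈ 1.4097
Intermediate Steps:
Y(u) = 2 + (16 + u)*(52 + u) (Y(u) = 2 + (u + 52)*(u + 16) = 2 + (52 + u)*(16 + u) = 2 + (16 + u)*(52 + u))
Y(73)/7893 = (834 + 73**2 + 68*73)/7893 = (834 + 5329 + 4964)*(1/7893) = 11127*(1/7893) = 3709/2631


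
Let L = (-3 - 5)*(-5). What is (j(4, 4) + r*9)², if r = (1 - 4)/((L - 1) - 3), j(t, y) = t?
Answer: 169/16 ≈ 10.563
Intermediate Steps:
L = 40 (L = -8*(-5) = 40)
r = -1/12 (r = (1 - 4)/((40 - 1) - 3) = -3/(39 - 3) = -3/36 = -3*1/36 = -1/12 ≈ -0.083333)
(j(4, 4) + r*9)² = (4 - 1/12*9)² = (4 - ¾)² = (13/4)² = 169/16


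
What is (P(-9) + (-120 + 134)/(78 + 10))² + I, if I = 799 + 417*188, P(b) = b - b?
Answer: 153321569/1936 ≈ 79195.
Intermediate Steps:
P(b) = 0
I = 79195 (I = 799 + 78396 = 79195)
(P(-9) + (-120 + 134)/(78 + 10))² + I = (0 + (-120 + 134)/(78 + 10))² + 79195 = (0 + 14/88)² + 79195 = (0 + 14*(1/88))² + 79195 = (0 + 7/44)² + 79195 = (7/44)² + 79195 = 49/1936 + 79195 = 153321569/1936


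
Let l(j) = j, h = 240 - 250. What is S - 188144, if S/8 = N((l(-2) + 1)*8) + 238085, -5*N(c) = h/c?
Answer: 1716534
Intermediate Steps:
h = -10
N(c) = 2/c (N(c) = -(-2)/c = 2/c)
S = 1904678 (S = 8*(2/(((-2 + 1)*8)) + 238085) = 8*(2/((-1*8)) + 238085) = 8*(2/(-8) + 238085) = 8*(2*(-⅛) + 238085) = 8*(-¼ + 238085) = 8*(952339/4) = 1904678)
S - 188144 = 1904678 - 188144 = 1716534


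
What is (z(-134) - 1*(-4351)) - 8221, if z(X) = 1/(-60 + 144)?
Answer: -325079/84 ≈ -3870.0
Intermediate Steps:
z(X) = 1/84
(z(-134) - 1*(-4351)) - 8221 = (1/84 - 1*(-4351)) - 8221 = (1/84 + 4351) - 8221 = 365485/84 - 8221 = -325079/84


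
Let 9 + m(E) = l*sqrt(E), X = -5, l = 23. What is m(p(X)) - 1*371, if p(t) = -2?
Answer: -380 + 23*I*sqrt(2) ≈ -380.0 + 32.527*I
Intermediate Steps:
m(E) = -9 + 23*sqrt(E)
m(p(X)) - 1*371 = (-9 + 23*sqrt(-2)) - 1*371 = (-9 + 23*(I*sqrt(2))) - 371 = (-9 + 23*I*sqrt(2)) - 371 = -380 + 23*I*sqrt(2)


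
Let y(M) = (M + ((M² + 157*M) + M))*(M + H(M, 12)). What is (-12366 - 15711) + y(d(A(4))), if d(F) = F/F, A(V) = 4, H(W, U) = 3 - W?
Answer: -27597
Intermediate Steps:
d(F) = 1
y(M) = 3*M² + 477*M (y(M) = (M + ((M² + 157*M) + M))*(M + (3 - M)) = (M + (M² + 158*M))*3 = (M² + 159*M)*3 = 3*M² + 477*M)
(-12366 - 15711) + y(d(A(4))) = (-12366 - 15711) + 3*1*(159 + 1) = -28077 + 3*1*160 = -28077 + 480 = -27597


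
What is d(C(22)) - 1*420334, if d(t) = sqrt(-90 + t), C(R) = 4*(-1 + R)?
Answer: -420334 + I*sqrt(6) ≈ -4.2033e+5 + 2.4495*I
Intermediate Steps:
C(R) = -4 + 4*R
d(C(22)) - 1*420334 = sqrt(-90 + (-4 + 4*22)) - 1*420334 = sqrt(-90 + (-4 + 88)) - 420334 = sqrt(-90 + 84) - 420334 = sqrt(-6) - 420334 = I*sqrt(6) - 420334 = -420334 + I*sqrt(6)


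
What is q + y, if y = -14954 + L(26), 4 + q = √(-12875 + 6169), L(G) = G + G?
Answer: -14906 + I*√6706 ≈ -14906.0 + 81.89*I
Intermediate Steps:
L(G) = 2*G
q = -4 + I*√6706 (q = -4 + √(-12875 + 6169) = -4 + √(-6706) = -4 + I*√6706 ≈ -4.0 + 81.89*I)
y = -14902 (y = -14954 + 2*26 = -14954 + 52 = -14902)
q + y = (-4 + I*√6706) - 14902 = -14906 + I*√6706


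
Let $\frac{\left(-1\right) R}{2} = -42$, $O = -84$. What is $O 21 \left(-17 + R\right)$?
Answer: $-118188$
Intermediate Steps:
$R = 84$ ($R = \left(-2\right) \left(-42\right) = 84$)
$O 21 \left(-17 + R\right) = \left(-84\right) 21 \left(-17 + 84\right) = \left(-1764\right) 67 = -118188$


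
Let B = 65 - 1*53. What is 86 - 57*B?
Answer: -598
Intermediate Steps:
B = 12 (B = 65 - 53 = 12)
86 - 57*B = 86 - 57*12 = 86 - 684 = -598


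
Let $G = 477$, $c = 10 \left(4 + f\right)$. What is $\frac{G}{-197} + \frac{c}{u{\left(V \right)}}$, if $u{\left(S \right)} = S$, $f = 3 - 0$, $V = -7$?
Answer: $- \frac{2447}{197} \approx -12.421$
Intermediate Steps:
$f = 3$ ($f = 3 + 0 = 3$)
$c = 70$ ($c = 10 \left(4 + 3\right) = 10 \cdot 7 = 70$)
$\frac{G}{-197} + \frac{c}{u{\left(V \right)}} = \frac{477}{-197} + \frac{70}{-7} = 477 \left(- \frac{1}{197}\right) + 70 \left(- \frac{1}{7}\right) = - \frac{477}{197} - 10 = - \frac{2447}{197}$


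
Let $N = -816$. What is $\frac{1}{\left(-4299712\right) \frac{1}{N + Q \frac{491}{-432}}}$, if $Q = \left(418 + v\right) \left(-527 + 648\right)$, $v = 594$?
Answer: $\frac{15119111}{464368896} \approx 0.032558$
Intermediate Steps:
$Q = 122452$ ($Q = \left(418 + 594\right) \left(-527 + 648\right) = 1012 \cdot 121 = 122452$)
$\frac{1}{\left(-4299712\right) \frac{1}{N + Q \frac{491}{-432}}} = \frac{1}{\left(-4299712\right) \frac{1}{-816 + 122452 \frac{491}{-432}}} = \frac{1}{\left(-4299712\right) \frac{1}{-816 + 122452 \cdot 491 \left(- \frac{1}{432}\right)}} = \frac{1}{\left(-4299712\right) \frac{1}{-816 + 122452 \left(- \frac{491}{432}\right)}} = \frac{1}{\left(-4299712\right) \frac{1}{-816 - \frac{15030983}{108}}} = \frac{1}{\left(-4299712\right) \frac{1}{- \frac{15119111}{108}}} = \frac{1}{\left(-4299712\right) \left(- \frac{108}{15119111}\right)} = \frac{1}{\frac{464368896}{15119111}} = \frac{15119111}{464368896}$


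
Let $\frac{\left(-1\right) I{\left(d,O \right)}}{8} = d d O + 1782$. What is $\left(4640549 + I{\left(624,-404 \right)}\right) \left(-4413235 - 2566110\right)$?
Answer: $-8815537560861125$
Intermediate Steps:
$I{\left(d,O \right)} = -14256 - 8 O d^{2}$ ($I{\left(d,O \right)} = - 8 \left(d d O + 1782\right) = - 8 \left(d^{2} O + 1782\right) = - 8 \left(O d^{2} + 1782\right) = - 8 \left(1782 + O d^{2}\right) = -14256 - 8 O d^{2}$)
$\left(4640549 + I{\left(624,-404 \right)}\right) \left(-4413235 - 2566110\right) = \left(4640549 - \left(14256 - 3232 \cdot 624^{2}\right)\right) \left(-4413235 - 2566110\right) = \left(4640549 - \left(14256 - 1258463232\right)\right) \left(-6979345\right) = \left(4640549 + \left(-14256 + 1258463232\right)\right) \left(-6979345\right) = \left(4640549 + 1258448976\right) \left(-6979345\right) = 1263089525 \left(-6979345\right) = -8815537560861125$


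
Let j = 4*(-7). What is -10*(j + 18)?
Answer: 100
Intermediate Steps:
j = -28
-10*(j + 18) = -10*(-28 + 18) = -10*(-10) = 100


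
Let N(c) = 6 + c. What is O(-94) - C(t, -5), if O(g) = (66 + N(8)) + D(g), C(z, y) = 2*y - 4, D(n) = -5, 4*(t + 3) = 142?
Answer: 89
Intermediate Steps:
t = 65/2 (t = -3 + (¼)*142 = -3 + 71/2 = 65/2 ≈ 32.500)
C(z, y) = -4 + 2*y
O(g) = 75 (O(g) = (66 + (6 + 8)) - 5 = (66 + 14) - 5 = 80 - 5 = 75)
O(-94) - C(t, -5) = 75 - (-4 + 2*(-5)) = 75 - (-4 - 10) = 75 - 1*(-14) = 75 + 14 = 89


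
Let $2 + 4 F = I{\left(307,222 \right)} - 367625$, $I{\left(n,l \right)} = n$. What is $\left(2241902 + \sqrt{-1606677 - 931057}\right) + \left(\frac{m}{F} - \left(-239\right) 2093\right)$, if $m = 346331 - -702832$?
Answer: $\frac{83936218969}{30610} + i \sqrt{2537734} \approx 2.7421 \cdot 10^{6} + 1593.0 i$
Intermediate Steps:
$F = -91830$ ($F = - \frac{1}{2} + \frac{307 - 367625}{4} = - \frac{1}{2} + \frac{1}{4} \left(-367318\right) = - \frac{1}{2} - \frac{183659}{2} = -91830$)
$m = 1049163$ ($m = 346331 + 702832 = 1049163$)
$\left(2241902 + \sqrt{-1606677 - 931057}\right) + \left(\frac{m}{F} - \left(-239\right) 2093\right) = \left(2241902 + \sqrt{-1606677 - 931057}\right) + \left(\frac{1049163}{-91830} - \left(-239\right) 2093\right) = \left(2241902 + \sqrt{-2537734}\right) + \left(1049163 \left(- \frac{1}{91830}\right) - -500227\right) = \left(2241902 + i \sqrt{2537734}\right) + \left(- \frac{349721}{30610} + 500227\right) = \left(2241902 + i \sqrt{2537734}\right) + \frac{15311598749}{30610} = \frac{83936218969}{30610} + i \sqrt{2537734}$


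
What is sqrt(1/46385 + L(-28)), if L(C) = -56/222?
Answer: I*sqrt(6686502533715)/5148735 ≈ 0.50223*I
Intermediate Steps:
L(C) = -28/111 (L(C) = -56*1/222 = -28/111)
sqrt(1/46385 + L(-28)) = sqrt(1/46385 - 28/111) = sqrt(-1298669/5148735) = I*sqrt(6686502533715)/5148735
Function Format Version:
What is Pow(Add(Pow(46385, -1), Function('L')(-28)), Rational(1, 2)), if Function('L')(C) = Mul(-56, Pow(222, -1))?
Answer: Mul(Rational(1, 5148735), I, Pow(6686502533715, Rational(1, 2))) ≈ Mul(0.50223, I)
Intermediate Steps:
Function('L')(C) = Rational(-28, 111) (Function('L')(C) = Mul(-56, Rational(1, 222)) = Rational(-28, 111))
Pow(Add(Pow(46385, -1), Function('L')(-28)), Rational(1, 2)) = Pow(Add(Pow(46385, -1), Rational(-28, 111)), Rational(1, 2)) = Pow(Add(Rational(1, 46385), Rational(-28, 111)), Rational(1, 2)) = Pow(Rational(-1298669, 5148735), Rational(1, 2)) = Mul(Rational(1, 5148735), I, Pow(6686502533715, Rational(1, 2)))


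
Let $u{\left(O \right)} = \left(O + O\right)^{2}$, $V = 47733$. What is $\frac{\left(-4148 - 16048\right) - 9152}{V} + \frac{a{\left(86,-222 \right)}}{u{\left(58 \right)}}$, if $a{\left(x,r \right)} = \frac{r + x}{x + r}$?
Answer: $- \frac{394858955}{642295248} \approx -0.61476$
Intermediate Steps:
$u{\left(O \right)} = 4 O^{2}$ ($u{\left(O \right)} = \left(2 O\right)^{2} = 4 O^{2}$)
$a{\left(x,r \right)} = 1$ ($a{\left(x,r \right)} = \frac{r + x}{r + x} = 1$)
$\frac{\left(-4148 - 16048\right) - 9152}{V} + \frac{a{\left(86,-222 \right)}}{u{\left(58 \right)}} = \frac{\left(-4148 - 16048\right) - 9152}{47733} + 1 \frac{1}{4 \cdot 58^{2}} = \left(-20196 - 9152\right) \frac{1}{47733} + 1 \frac{1}{4 \cdot 3364} = \left(-29348\right) \frac{1}{47733} + 1 \cdot \frac{1}{13456} = - \frac{29348}{47733} + 1 \cdot \frac{1}{13456} = - \frac{29348}{47733} + \frac{1}{13456} = - \frac{394858955}{642295248}$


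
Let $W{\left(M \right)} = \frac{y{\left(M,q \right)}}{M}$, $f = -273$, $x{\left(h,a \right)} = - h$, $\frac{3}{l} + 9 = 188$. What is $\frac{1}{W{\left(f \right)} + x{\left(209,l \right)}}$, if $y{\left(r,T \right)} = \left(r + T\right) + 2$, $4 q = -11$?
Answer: $- \frac{364}{75711} \approx -0.0048078$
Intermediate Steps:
$l = \frac{3}{179}$ ($l = \frac{3}{-9 + 188} = \frac{3}{179} \approx 0.01676$)
$q = - \frac{11}{4}$ ($q = \frac{1}{4} \left(-11\right) = - \frac{11}{4} \approx -2.75$)
$y{\left(r,T \right)} = 2 + T + r$ ($y{\left(r,T \right)} = \left(T + r\right) + 2 = 2 + T + r$)
$W{\left(M \right)} = \frac{- \frac{3}{4} + M}{M}$ ($W{\left(M \right)} = \frac{2 - \frac{11}{4} + M}{M} = \frac{- \frac{3}{4} + M}{M}$)
$\frac{1}{W{\left(f \right)} + x{\left(209,l \right)}} = \frac{1}{\frac{- \frac{3}{4} - 273}{-273} - 209} = \frac{1}{\left(- \frac{1}{273}\right) \left(- \frac{1095}{4}\right) - 209} = \frac{1}{\frac{365}{364} - 209} = \frac{1}{- \frac{75711}{364}} = - \frac{364}{75711}$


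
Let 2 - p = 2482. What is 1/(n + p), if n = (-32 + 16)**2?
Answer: -1/2224 ≈ -0.00044964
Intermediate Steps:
p = -2480 (p = 2 - 1*2482 = 2 - 2482 = -2480)
n = 256 (n = (-16)**2 = 256)
1/(n + p) = 1/(256 - 2480) = 1/(-2224) = -1/2224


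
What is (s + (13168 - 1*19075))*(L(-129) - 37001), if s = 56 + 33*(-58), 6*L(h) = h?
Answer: 574959425/2 ≈ 2.8748e+8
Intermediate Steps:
L(h) = h/6
s = -1858 (s = 56 - 1914 = -1858)
(s + (13168 - 1*19075))*(L(-129) - 37001) = (-1858 + (13168 - 1*19075))*((1/6)*(-129) - 37001) = (-1858 + (13168 - 19075))*(-43/2 - 37001) = (-1858 - 5907)*(-74045/2) = -7765*(-74045/2) = 574959425/2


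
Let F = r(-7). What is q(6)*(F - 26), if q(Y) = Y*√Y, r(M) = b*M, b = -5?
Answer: 54*√6 ≈ 132.27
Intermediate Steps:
r(M) = -5*M
F = 35 (F = -5*(-7) = 35)
q(Y) = Y^(3/2)
q(6)*(F - 26) = 6^(3/2)*(35 - 26) = (6*√6)*9 = 54*√6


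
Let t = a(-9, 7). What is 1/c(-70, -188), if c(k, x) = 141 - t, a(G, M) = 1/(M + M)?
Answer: 14/1973 ≈ 0.0070958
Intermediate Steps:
a(G, M) = 1/(2*M)
t = 1/14 (t = (1/2)/7 = (1/2)*(1/7) = 1/14 ≈ 0.071429)
c(k, x) = 1973/14 (c(k, x) = 141 - 1*1/14 = 141 - 1/14 = 1973/14)
1/c(-70, -188) = 1/(1973/14) = 14/1973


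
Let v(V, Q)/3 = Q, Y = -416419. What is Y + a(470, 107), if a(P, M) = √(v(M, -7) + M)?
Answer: -416419 + √86 ≈ -4.1641e+5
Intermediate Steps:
v(V, Q) = 3*Q
a(P, M) = √(-21 + M) (a(P, M) = √(3*(-7) + M) = √(-21 + M))
Y + a(470, 107) = -416419 + √(-21 + 107) = -416419 + √86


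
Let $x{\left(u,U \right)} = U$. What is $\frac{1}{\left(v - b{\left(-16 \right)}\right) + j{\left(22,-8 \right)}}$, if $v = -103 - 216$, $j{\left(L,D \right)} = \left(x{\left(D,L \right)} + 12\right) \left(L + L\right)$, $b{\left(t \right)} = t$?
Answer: $\frac{1}{1193} \approx 0.00083822$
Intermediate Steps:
$j{\left(L,D \right)} = 2 L \left(12 + L\right)$ ($j{\left(L,D \right)} = \left(L + 12\right) \left(L + L\right) = \left(12 + L\right) 2 L = 2 L \left(12 + L\right)$)
$v = -319$
$\frac{1}{\left(v - b{\left(-16 \right)}\right) + j{\left(22,-8 \right)}} = \frac{1}{\left(-319 - -16\right) + 2 \cdot 22 \left(12 + 22\right)} = \frac{1}{\left(-319 + 16\right) + 2 \cdot 22 \cdot 34} = \frac{1}{-303 + 1496} = \frac{1}{1193}$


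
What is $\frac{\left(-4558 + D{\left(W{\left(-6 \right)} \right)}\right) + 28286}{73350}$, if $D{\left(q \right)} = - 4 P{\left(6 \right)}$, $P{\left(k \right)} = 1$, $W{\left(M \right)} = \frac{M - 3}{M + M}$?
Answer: $\frac{1318}{4075} \approx 0.32344$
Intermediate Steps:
$W{\left(M \right)} = \frac{-3 + M}{2 M}$
$D{\left(q \right)} = -4$ ($D{\left(q \right)} = \left(-4\right) 1 = -4$)
$\frac{\left(-4558 + D{\left(W{\left(-6 \right)} \right)}\right) + 28286}{73350} = \frac{\left(-4558 - 4\right) + 28286}{73350} = \left(-4562 + 28286\right) \frac{1}{73350} = 23724 \cdot \frac{1}{73350} = \frac{1318}{4075}$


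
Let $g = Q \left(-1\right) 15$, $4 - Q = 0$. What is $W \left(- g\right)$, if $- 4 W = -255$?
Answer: $3825$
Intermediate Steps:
$Q = 4$ ($Q = 4 - 0 = 4 + 0 = 4$)
$W = \frac{255}{4}$ ($W = \left(- \frac{1}{4}\right) \left(-255\right) = \frac{255}{4} \approx 63.75$)
$g = -60$ ($g = 4 \left(-1\right) 15 = \left(-4\right) 15 = -60$)
$W \left(- g\right) = \frac{255 \left(\left(-1\right) \left(-60\right)\right)}{4} = \frac{255}{4} \cdot 60 = 3825$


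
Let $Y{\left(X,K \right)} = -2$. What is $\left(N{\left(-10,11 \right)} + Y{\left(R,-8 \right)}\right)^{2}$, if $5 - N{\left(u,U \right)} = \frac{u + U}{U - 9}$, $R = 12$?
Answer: $\frac{25}{4} \approx 6.25$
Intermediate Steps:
$N{\left(u,U \right)} = 5 - \frac{U + u}{-9 + U}$ ($N{\left(u,U \right)} = 5 - \frac{u + U}{U - 9} = 5 - \frac{U + u}{-9 + U}$)
$\left(N{\left(-10,11 \right)} + Y{\left(R,-8 \right)}\right)^{2} = \left(\frac{-45 - -10 + 4 \cdot 11}{-9 + 11} - 2\right)^{2} = \left(\frac{-45 + 10 + 44}{2} - 2\right)^{2} = \left(\frac{1}{2} \cdot 9 - 2\right)^{2} = \left(\frac{9}{2} - 2\right)^{2} = \left(\frac{5}{2}\right)^{2} = \frac{25}{4}$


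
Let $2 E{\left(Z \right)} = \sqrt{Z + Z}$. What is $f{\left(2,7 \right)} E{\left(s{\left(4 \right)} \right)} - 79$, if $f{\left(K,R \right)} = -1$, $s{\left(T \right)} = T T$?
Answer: $-79 - 2 \sqrt{2} \approx -81.828$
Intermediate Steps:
$s{\left(T \right)} = T^{2}$
$E{\left(Z \right)} = \frac{\sqrt{2} \sqrt{Z}}{2}$ ($E{\left(Z \right)} = \frac{\sqrt{Z + Z}}{2} = \frac{\sqrt{2 Z}}{2} = \frac{\sqrt{2} \sqrt{Z}}{2}$)
$f{\left(2,7 \right)} E{\left(s{\left(4 \right)} \right)} - 79 = - \frac{\sqrt{2} \sqrt{4^{2}}}{2} - 79 = - \frac{\sqrt{2} \sqrt{16}}{2} - 79 = - \frac{\sqrt{2} \cdot 4}{2} - 79 = - 2 \sqrt{2} - 79 = -79 - 2 \sqrt{2}$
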